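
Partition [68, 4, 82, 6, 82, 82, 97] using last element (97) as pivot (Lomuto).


Pivot: 97
  68 <= 97: advance i (no swap)
  4 <= 97: advance i (no swap)
  82 <= 97: advance i (no swap)
  6 <= 97: advance i (no swap)
  82 <= 97: advance i (no swap)
  82 <= 97: advance i (no swap)
Place pivot at 6: [68, 4, 82, 6, 82, 82, 97]

Partitioned: [68, 4, 82, 6, 82, 82, 97]


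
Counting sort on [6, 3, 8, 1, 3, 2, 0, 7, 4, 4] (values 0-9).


Input: [6, 3, 8, 1, 3, 2, 0, 7, 4, 4]
Counts: [1, 1, 1, 2, 2, 0, 1, 1, 1, 0]

Sorted: [0, 1, 2, 3, 3, 4, 4, 6, 7, 8]


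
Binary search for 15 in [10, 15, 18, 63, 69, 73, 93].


Step 1: lo=0, hi=6, mid=3, val=63
Step 2: lo=0, hi=2, mid=1, val=15

Found at index 1


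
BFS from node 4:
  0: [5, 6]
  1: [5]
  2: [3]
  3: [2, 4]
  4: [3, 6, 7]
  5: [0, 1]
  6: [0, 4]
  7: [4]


Visit 4, enqueue [3, 6, 7]
Visit 3, enqueue [2]
Visit 6, enqueue [0]
Visit 7, enqueue []
Visit 2, enqueue []
Visit 0, enqueue [5]
Visit 5, enqueue [1]
Visit 1, enqueue []

BFS order: [4, 3, 6, 7, 2, 0, 5, 1]


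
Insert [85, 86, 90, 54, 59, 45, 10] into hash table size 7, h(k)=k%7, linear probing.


Insert 85: h=1 -> slot 1
Insert 86: h=2 -> slot 2
Insert 90: h=6 -> slot 6
Insert 54: h=5 -> slot 5
Insert 59: h=3 -> slot 3
Insert 45: h=3, 1 probes -> slot 4
Insert 10: h=3, 4 probes -> slot 0

Table: [10, 85, 86, 59, 45, 54, 90]


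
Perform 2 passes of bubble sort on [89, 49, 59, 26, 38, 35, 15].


Initial: [89, 49, 59, 26, 38, 35, 15]
Pass 1: [49, 59, 26, 38, 35, 15, 89] (6 swaps)
Pass 2: [49, 26, 38, 35, 15, 59, 89] (4 swaps)

After 2 passes: [49, 26, 38, 35, 15, 59, 89]


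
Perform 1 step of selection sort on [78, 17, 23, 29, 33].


Initial: [78, 17, 23, 29, 33]
Step 1: min=17 at 1
  Swap: [17, 78, 23, 29, 33]

After 1 step: [17, 78, 23, 29, 33]


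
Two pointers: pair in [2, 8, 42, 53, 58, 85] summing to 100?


lo=0(2)+hi=5(85)=87
lo=1(8)+hi=5(85)=93
lo=2(42)+hi=5(85)=127
lo=2(42)+hi=4(58)=100

Yes: 42+58=100


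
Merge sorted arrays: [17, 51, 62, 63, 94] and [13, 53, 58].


Take 13 from B
Take 17 from A
Take 51 from A
Take 53 from B
Take 58 from B

Merged: [13, 17, 51, 53, 58, 62, 63, 94]


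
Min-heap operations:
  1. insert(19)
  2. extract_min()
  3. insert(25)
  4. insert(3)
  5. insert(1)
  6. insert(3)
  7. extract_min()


insert(19) -> [19]
extract_min()->19, []
insert(25) -> [25]
insert(3) -> [3, 25]
insert(1) -> [1, 25, 3]
insert(3) -> [1, 3, 3, 25]
extract_min()->1, [3, 3, 25]

Final heap: [3, 3, 25]


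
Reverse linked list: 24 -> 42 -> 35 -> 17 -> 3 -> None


Step 1: curr=24, set curr.next=prev(None) | reversed so far: 24
Step 2: curr=42, set curr.next=prev(24) | reversed so far: 42 -> 24
Step 3: curr=35, set curr.next=prev(42) | reversed so far: 35 -> 42 -> 24
Step 4: curr=17, set curr.next=prev(35) | reversed so far: 17 -> 35 -> 42 -> 24
Step 5: curr=3, set curr.next=prev(17) | reversed so far: 3 -> 17 -> 35 -> 42 -> 24

3 -> 17 -> 35 -> 42 -> 24 -> None


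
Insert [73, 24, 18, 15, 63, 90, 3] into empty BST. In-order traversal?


Insert 73: root
Insert 24: L from 73
Insert 18: L from 73 -> L from 24
Insert 15: L from 73 -> L from 24 -> L from 18
Insert 63: L from 73 -> R from 24
Insert 90: R from 73
Insert 3: L from 73 -> L from 24 -> L from 18 -> L from 15

In-order: [3, 15, 18, 24, 63, 73, 90]


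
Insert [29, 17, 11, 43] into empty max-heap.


Insert 29: [29]
Insert 17: [29, 17]
Insert 11: [29, 17, 11]
Insert 43: [43, 29, 11, 17]

Final heap: [43, 29, 11, 17]


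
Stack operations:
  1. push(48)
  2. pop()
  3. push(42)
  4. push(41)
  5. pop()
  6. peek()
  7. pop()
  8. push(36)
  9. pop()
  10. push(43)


push(48) -> [48]
pop()->48, []
push(42) -> [42]
push(41) -> [42, 41]
pop()->41, [42]
peek()->42
pop()->42, []
push(36) -> [36]
pop()->36, []
push(43) -> [43]

Final stack: [43]


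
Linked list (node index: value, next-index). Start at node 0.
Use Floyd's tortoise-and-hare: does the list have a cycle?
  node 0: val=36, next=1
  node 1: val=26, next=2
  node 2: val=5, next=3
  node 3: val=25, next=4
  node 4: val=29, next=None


Floyd's tortoise (slow, +1) and hare (fast, +2):
  init: slow=0, fast=0
  step 1: slow=1, fast=2
  step 2: slow=2, fast=4
  step 3: fast -> None, no cycle

Cycle: no


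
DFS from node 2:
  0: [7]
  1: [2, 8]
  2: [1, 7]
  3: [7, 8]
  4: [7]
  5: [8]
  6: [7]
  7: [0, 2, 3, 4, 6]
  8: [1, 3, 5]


Visit 2, push [7, 1]
Visit 1, push [8]
Visit 8, push [5, 3]
Visit 3, push [7]
Visit 7, push [6, 4, 0]
Visit 0, push []
Visit 4, push []
Visit 6, push []
Visit 5, push []

DFS order: [2, 1, 8, 3, 7, 0, 4, 6, 5]


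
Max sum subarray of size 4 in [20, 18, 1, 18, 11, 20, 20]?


[0:4]: 57
[1:5]: 48
[2:6]: 50
[3:7]: 69

Max: 69 at [3:7]


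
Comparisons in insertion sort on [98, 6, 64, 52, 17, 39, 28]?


Algorithm: insertion sort
Input: [98, 6, 64, 52, 17, 39, 28]
Sorted: [6, 17, 28, 39, 52, 64, 98]

19


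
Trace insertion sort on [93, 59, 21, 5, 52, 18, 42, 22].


Initial: [93, 59, 21, 5, 52, 18, 42, 22]
Insert 59: [59, 93, 21, 5, 52, 18, 42, 22]
Insert 21: [21, 59, 93, 5, 52, 18, 42, 22]
Insert 5: [5, 21, 59, 93, 52, 18, 42, 22]
Insert 52: [5, 21, 52, 59, 93, 18, 42, 22]
Insert 18: [5, 18, 21, 52, 59, 93, 42, 22]
Insert 42: [5, 18, 21, 42, 52, 59, 93, 22]
Insert 22: [5, 18, 21, 22, 42, 52, 59, 93]

Sorted: [5, 18, 21, 22, 42, 52, 59, 93]


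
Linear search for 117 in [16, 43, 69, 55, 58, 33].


i=0: 16!=117
i=1: 43!=117
i=2: 69!=117
i=3: 55!=117
i=4: 58!=117
i=5: 33!=117

Not found, 6 comps


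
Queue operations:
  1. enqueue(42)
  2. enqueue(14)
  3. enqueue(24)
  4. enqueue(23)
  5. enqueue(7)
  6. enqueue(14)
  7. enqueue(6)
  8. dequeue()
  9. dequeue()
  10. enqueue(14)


enqueue(42) -> [42]
enqueue(14) -> [42, 14]
enqueue(24) -> [42, 14, 24]
enqueue(23) -> [42, 14, 24, 23]
enqueue(7) -> [42, 14, 24, 23, 7]
enqueue(14) -> [42, 14, 24, 23, 7, 14]
enqueue(6) -> [42, 14, 24, 23, 7, 14, 6]
dequeue()->42, [14, 24, 23, 7, 14, 6]
dequeue()->14, [24, 23, 7, 14, 6]
enqueue(14) -> [24, 23, 7, 14, 6, 14]

Final queue: [24, 23, 7, 14, 6, 14]


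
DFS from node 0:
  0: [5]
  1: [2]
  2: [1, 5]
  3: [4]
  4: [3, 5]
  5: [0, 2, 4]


Visit 0, push [5]
Visit 5, push [4, 2]
Visit 2, push [1]
Visit 1, push []
Visit 4, push [3]
Visit 3, push []

DFS order: [0, 5, 2, 1, 4, 3]


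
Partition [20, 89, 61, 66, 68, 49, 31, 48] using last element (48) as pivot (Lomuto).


Pivot: 48
  20 <= 48: advance i (no swap)
  31 <= 48: swap -> [20, 31, 61, 66, 68, 49, 89, 48]
Place pivot at 2: [20, 31, 48, 66, 68, 49, 89, 61]

Partitioned: [20, 31, 48, 66, 68, 49, 89, 61]


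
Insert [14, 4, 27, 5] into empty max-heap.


Insert 14: [14]
Insert 4: [14, 4]
Insert 27: [27, 4, 14]
Insert 5: [27, 5, 14, 4]

Final heap: [27, 5, 14, 4]


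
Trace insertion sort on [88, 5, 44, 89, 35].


Initial: [88, 5, 44, 89, 35]
Insert 5: [5, 88, 44, 89, 35]
Insert 44: [5, 44, 88, 89, 35]
Insert 89: [5, 44, 88, 89, 35]
Insert 35: [5, 35, 44, 88, 89]

Sorted: [5, 35, 44, 88, 89]


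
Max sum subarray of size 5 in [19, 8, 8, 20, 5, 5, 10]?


[0:5]: 60
[1:6]: 46
[2:7]: 48

Max: 60 at [0:5]


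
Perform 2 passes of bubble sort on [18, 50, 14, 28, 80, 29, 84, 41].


Initial: [18, 50, 14, 28, 80, 29, 84, 41]
Pass 1: [18, 14, 28, 50, 29, 80, 41, 84] (4 swaps)
Pass 2: [14, 18, 28, 29, 50, 41, 80, 84] (3 swaps)

After 2 passes: [14, 18, 28, 29, 50, 41, 80, 84]


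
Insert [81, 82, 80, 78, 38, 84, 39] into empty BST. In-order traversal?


Insert 81: root
Insert 82: R from 81
Insert 80: L from 81
Insert 78: L from 81 -> L from 80
Insert 38: L from 81 -> L from 80 -> L from 78
Insert 84: R from 81 -> R from 82
Insert 39: L from 81 -> L from 80 -> L from 78 -> R from 38

In-order: [38, 39, 78, 80, 81, 82, 84]


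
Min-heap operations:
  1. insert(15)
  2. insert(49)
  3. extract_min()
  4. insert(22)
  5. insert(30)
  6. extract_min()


insert(15) -> [15]
insert(49) -> [15, 49]
extract_min()->15, [49]
insert(22) -> [22, 49]
insert(30) -> [22, 49, 30]
extract_min()->22, [30, 49]

Final heap: [30, 49]


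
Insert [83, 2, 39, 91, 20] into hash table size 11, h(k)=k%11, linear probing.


Insert 83: h=6 -> slot 6
Insert 2: h=2 -> slot 2
Insert 39: h=6, 1 probes -> slot 7
Insert 91: h=3 -> slot 3
Insert 20: h=9 -> slot 9

Table: [None, None, 2, 91, None, None, 83, 39, None, 20, None]


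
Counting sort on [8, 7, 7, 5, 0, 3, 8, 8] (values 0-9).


Input: [8, 7, 7, 5, 0, 3, 8, 8]
Counts: [1, 0, 0, 1, 0, 1, 0, 2, 3, 0]

Sorted: [0, 3, 5, 7, 7, 8, 8, 8]


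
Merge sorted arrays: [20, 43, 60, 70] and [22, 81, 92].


Take 20 from A
Take 22 from B
Take 43 from A
Take 60 from A
Take 70 from A

Merged: [20, 22, 43, 60, 70, 81, 92]


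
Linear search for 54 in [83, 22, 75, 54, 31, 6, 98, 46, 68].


i=0: 83!=54
i=1: 22!=54
i=2: 75!=54
i=3: 54==54 found!

Found at 3, 4 comps


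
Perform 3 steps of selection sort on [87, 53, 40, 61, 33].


Initial: [87, 53, 40, 61, 33]
Step 1: min=33 at 4
  Swap: [33, 53, 40, 61, 87]
Step 2: min=40 at 2
  Swap: [33, 40, 53, 61, 87]
Step 3: min=53 at 2
  Swap: [33, 40, 53, 61, 87]

After 3 steps: [33, 40, 53, 61, 87]


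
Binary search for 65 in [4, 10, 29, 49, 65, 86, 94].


Step 1: lo=0, hi=6, mid=3, val=49
Step 2: lo=4, hi=6, mid=5, val=86
Step 3: lo=4, hi=4, mid=4, val=65

Found at index 4


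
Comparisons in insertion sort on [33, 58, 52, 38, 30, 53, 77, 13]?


Algorithm: insertion sort
Input: [33, 58, 52, 38, 30, 53, 77, 13]
Sorted: [13, 30, 33, 38, 52, 53, 58, 77]

20


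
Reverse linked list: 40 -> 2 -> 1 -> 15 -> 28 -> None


Step 1: curr=40, set curr.next=prev(None) | reversed so far: 40
Step 2: curr=2, set curr.next=prev(40) | reversed so far: 2 -> 40
Step 3: curr=1, set curr.next=prev(2) | reversed so far: 1 -> 2 -> 40
Step 4: curr=15, set curr.next=prev(1) | reversed so far: 15 -> 1 -> 2 -> 40
Step 5: curr=28, set curr.next=prev(15) | reversed so far: 28 -> 15 -> 1 -> 2 -> 40

28 -> 15 -> 1 -> 2 -> 40 -> None


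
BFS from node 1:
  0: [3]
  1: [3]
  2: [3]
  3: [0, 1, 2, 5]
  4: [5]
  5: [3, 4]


Visit 1, enqueue [3]
Visit 3, enqueue [0, 2, 5]
Visit 0, enqueue []
Visit 2, enqueue []
Visit 5, enqueue [4]
Visit 4, enqueue []

BFS order: [1, 3, 0, 2, 5, 4]


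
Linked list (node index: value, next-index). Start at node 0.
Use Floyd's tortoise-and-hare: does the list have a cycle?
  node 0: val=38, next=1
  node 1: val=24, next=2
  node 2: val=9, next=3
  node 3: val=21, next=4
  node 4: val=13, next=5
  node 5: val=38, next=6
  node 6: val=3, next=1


Floyd's tortoise (slow, +1) and hare (fast, +2):
  init: slow=0, fast=0
  step 1: slow=1, fast=2
  step 2: slow=2, fast=4
  step 3: slow=3, fast=6
  step 4: slow=4, fast=2
  step 5: slow=5, fast=4
  step 6: slow=6, fast=6
  slow == fast at node 6: cycle detected

Cycle: yes


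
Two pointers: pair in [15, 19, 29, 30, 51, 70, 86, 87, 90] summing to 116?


lo=0(15)+hi=8(90)=105
lo=1(19)+hi=8(90)=109
lo=2(29)+hi=8(90)=119
lo=2(29)+hi=7(87)=116

Yes: 29+87=116


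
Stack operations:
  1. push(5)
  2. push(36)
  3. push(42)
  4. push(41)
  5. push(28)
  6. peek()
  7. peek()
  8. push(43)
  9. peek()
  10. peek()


push(5) -> [5]
push(36) -> [5, 36]
push(42) -> [5, 36, 42]
push(41) -> [5, 36, 42, 41]
push(28) -> [5, 36, 42, 41, 28]
peek()->28
peek()->28
push(43) -> [5, 36, 42, 41, 28, 43]
peek()->43
peek()->43

Final stack: [5, 36, 42, 41, 28, 43]


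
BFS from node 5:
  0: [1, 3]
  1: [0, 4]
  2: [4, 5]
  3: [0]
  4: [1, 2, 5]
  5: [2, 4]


Visit 5, enqueue [2, 4]
Visit 2, enqueue []
Visit 4, enqueue [1]
Visit 1, enqueue [0]
Visit 0, enqueue [3]
Visit 3, enqueue []

BFS order: [5, 2, 4, 1, 0, 3]


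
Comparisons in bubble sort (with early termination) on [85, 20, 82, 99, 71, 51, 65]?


Algorithm: bubble sort (with early termination)
Input: [85, 20, 82, 99, 71, 51, 65]
Sorted: [20, 51, 65, 71, 82, 85, 99]

20


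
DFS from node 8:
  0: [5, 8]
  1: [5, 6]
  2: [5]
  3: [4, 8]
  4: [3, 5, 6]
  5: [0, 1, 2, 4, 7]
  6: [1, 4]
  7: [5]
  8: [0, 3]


Visit 8, push [3, 0]
Visit 0, push [5]
Visit 5, push [7, 4, 2, 1]
Visit 1, push [6]
Visit 6, push [4]
Visit 4, push [3]
Visit 3, push []
Visit 2, push []
Visit 7, push []

DFS order: [8, 0, 5, 1, 6, 4, 3, 2, 7]


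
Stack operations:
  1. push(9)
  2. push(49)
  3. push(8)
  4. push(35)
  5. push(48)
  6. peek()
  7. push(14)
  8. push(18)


push(9) -> [9]
push(49) -> [9, 49]
push(8) -> [9, 49, 8]
push(35) -> [9, 49, 8, 35]
push(48) -> [9, 49, 8, 35, 48]
peek()->48
push(14) -> [9, 49, 8, 35, 48, 14]
push(18) -> [9, 49, 8, 35, 48, 14, 18]

Final stack: [9, 49, 8, 35, 48, 14, 18]


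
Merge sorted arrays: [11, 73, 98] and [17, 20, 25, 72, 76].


Take 11 from A
Take 17 from B
Take 20 from B
Take 25 from B
Take 72 from B
Take 73 from A
Take 76 from B

Merged: [11, 17, 20, 25, 72, 73, 76, 98]


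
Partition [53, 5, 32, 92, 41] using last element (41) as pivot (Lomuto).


Pivot: 41
  5 <= 41: swap -> [5, 53, 32, 92, 41]
  32 <= 41: swap -> [5, 32, 53, 92, 41]
Place pivot at 2: [5, 32, 41, 92, 53]

Partitioned: [5, 32, 41, 92, 53]


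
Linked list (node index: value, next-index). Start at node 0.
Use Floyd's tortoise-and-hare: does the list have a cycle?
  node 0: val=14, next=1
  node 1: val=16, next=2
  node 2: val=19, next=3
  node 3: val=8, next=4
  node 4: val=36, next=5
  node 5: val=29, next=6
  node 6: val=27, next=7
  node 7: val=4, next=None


Floyd's tortoise (slow, +1) and hare (fast, +2):
  init: slow=0, fast=0
  step 1: slow=1, fast=2
  step 2: slow=2, fast=4
  step 3: slow=3, fast=6
  step 4: fast 6->7->None, no cycle

Cycle: no


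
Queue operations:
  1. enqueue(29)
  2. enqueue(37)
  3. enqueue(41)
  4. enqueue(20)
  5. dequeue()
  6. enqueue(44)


enqueue(29) -> [29]
enqueue(37) -> [29, 37]
enqueue(41) -> [29, 37, 41]
enqueue(20) -> [29, 37, 41, 20]
dequeue()->29, [37, 41, 20]
enqueue(44) -> [37, 41, 20, 44]

Final queue: [37, 41, 20, 44]


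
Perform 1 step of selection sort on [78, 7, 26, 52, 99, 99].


Initial: [78, 7, 26, 52, 99, 99]
Step 1: min=7 at 1
  Swap: [7, 78, 26, 52, 99, 99]

After 1 step: [7, 78, 26, 52, 99, 99]


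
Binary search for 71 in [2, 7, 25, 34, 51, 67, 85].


Step 1: lo=0, hi=6, mid=3, val=34
Step 2: lo=4, hi=6, mid=5, val=67
Step 3: lo=6, hi=6, mid=6, val=85

Not found


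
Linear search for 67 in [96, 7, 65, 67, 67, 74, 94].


i=0: 96!=67
i=1: 7!=67
i=2: 65!=67
i=3: 67==67 found!

Found at 3, 4 comps


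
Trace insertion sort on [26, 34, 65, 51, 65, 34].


Initial: [26, 34, 65, 51, 65, 34]
Insert 34: [26, 34, 65, 51, 65, 34]
Insert 65: [26, 34, 65, 51, 65, 34]
Insert 51: [26, 34, 51, 65, 65, 34]
Insert 65: [26, 34, 51, 65, 65, 34]
Insert 34: [26, 34, 34, 51, 65, 65]

Sorted: [26, 34, 34, 51, 65, 65]


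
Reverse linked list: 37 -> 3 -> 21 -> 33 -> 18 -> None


Step 1: curr=37, set curr.next=prev(None) | reversed so far: 37
Step 2: curr=3, set curr.next=prev(37) | reversed so far: 3 -> 37
Step 3: curr=21, set curr.next=prev(3) | reversed so far: 21 -> 3 -> 37
Step 4: curr=33, set curr.next=prev(21) | reversed so far: 33 -> 21 -> 3 -> 37
Step 5: curr=18, set curr.next=prev(33) | reversed so far: 18 -> 33 -> 21 -> 3 -> 37

18 -> 33 -> 21 -> 3 -> 37 -> None


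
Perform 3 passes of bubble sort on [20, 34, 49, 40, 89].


Initial: [20, 34, 49, 40, 89]
Pass 1: [20, 34, 40, 49, 89] (1 swaps)
Pass 2: [20, 34, 40, 49, 89] (0 swaps)
Pass 3: [20, 34, 40, 49, 89] (0 swaps)

After 3 passes: [20, 34, 40, 49, 89]


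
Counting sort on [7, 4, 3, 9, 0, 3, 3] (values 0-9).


Input: [7, 4, 3, 9, 0, 3, 3]
Counts: [1, 0, 0, 3, 1, 0, 0, 1, 0, 1]

Sorted: [0, 3, 3, 3, 4, 7, 9]


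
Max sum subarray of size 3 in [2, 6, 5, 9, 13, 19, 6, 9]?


[0:3]: 13
[1:4]: 20
[2:5]: 27
[3:6]: 41
[4:7]: 38
[5:8]: 34

Max: 41 at [3:6]


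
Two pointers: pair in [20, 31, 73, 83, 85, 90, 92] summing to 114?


lo=0(20)+hi=6(92)=112
lo=1(31)+hi=6(92)=123
lo=1(31)+hi=5(90)=121
lo=1(31)+hi=4(85)=116
lo=1(31)+hi=3(83)=114

Yes: 31+83=114


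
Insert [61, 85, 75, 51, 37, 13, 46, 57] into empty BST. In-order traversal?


Insert 61: root
Insert 85: R from 61
Insert 75: R from 61 -> L from 85
Insert 51: L from 61
Insert 37: L from 61 -> L from 51
Insert 13: L from 61 -> L from 51 -> L from 37
Insert 46: L from 61 -> L from 51 -> R from 37
Insert 57: L from 61 -> R from 51

In-order: [13, 37, 46, 51, 57, 61, 75, 85]


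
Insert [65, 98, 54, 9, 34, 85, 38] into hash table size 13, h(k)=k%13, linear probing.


Insert 65: h=0 -> slot 0
Insert 98: h=7 -> slot 7
Insert 54: h=2 -> slot 2
Insert 9: h=9 -> slot 9
Insert 34: h=8 -> slot 8
Insert 85: h=7, 3 probes -> slot 10
Insert 38: h=12 -> slot 12

Table: [65, None, 54, None, None, None, None, 98, 34, 9, 85, None, 38]


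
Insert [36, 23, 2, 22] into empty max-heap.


Insert 36: [36]
Insert 23: [36, 23]
Insert 2: [36, 23, 2]
Insert 22: [36, 23, 2, 22]

Final heap: [36, 23, 2, 22]


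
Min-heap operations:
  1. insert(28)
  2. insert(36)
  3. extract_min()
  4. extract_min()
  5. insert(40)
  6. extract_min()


insert(28) -> [28]
insert(36) -> [28, 36]
extract_min()->28, [36]
extract_min()->36, []
insert(40) -> [40]
extract_min()->40, []

Final heap: []


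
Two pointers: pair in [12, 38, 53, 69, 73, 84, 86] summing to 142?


lo=0(12)+hi=6(86)=98
lo=1(38)+hi=6(86)=124
lo=2(53)+hi=6(86)=139
lo=3(69)+hi=6(86)=155
lo=3(69)+hi=5(84)=153
lo=3(69)+hi=4(73)=142

Yes: 69+73=142


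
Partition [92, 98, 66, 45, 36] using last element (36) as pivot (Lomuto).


Pivot: 36
Place pivot at 0: [36, 98, 66, 45, 92]

Partitioned: [36, 98, 66, 45, 92]


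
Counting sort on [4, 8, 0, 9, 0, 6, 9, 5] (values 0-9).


Input: [4, 8, 0, 9, 0, 6, 9, 5]
Counts: [2, 0, 0, 0, 1, 1, 1, 0, 1, 2]

Sorted: [0, 0, 4, 5, 6, 8, 9, 9]


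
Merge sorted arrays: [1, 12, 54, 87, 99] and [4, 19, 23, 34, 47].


Take 1 from A
Take 4 from B
Take 12 from A
Take 19 from B
Take 23 from B
Take 34 from B
Take 47 from B

Merged: [1, 4, 12, 19, 23, 34, 47, 54, 87, 99]


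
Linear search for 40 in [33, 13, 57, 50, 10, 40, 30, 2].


i=0: 33!=40
i=1: 13!=40
i=2: 57!=40
i=3: 50!=40
i=4: 10!=40
i=5: 40==40 found!

Found at 5, 6 comps


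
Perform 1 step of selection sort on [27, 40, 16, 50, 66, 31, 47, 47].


Initial: [27, 40, 16, 50, 66, 31, 47, 47]
Step 1: min=16 at 2
  Swap: [16, 40, 27, 50, 66, 31, 47, 47]

After 1 step: [16, 40, 27, 50, 66, 31, 47, 47]


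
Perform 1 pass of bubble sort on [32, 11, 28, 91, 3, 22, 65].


Initial: [32, 11, 28, 91, 3, 22, 65]
Pass 1: [11, 28, 32, 3, 22, 65, 91] (5 swaps)

After 1 pass: [11, 28, 32, 3, 22, 65, 91]


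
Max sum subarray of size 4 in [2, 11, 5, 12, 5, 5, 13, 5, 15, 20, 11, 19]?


[0:4]: 30
[1:5]: 33
[2:6]: 27
[3:7]: 35
[4:8]: 28
[5:9]: 38
[6:10]: 53
[7:11]: 51
[8:12]: 65

Max: 65 at [8:12]


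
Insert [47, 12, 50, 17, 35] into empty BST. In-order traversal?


Insert 47: root
Insert 12: L from 47
Insert 50: R from 47
Insert 17: L from 47 -> R from 12
Insert 35: L from 47 -> R from 12 -> R from 17

In-order: [12, 17, 35, 47, 50]


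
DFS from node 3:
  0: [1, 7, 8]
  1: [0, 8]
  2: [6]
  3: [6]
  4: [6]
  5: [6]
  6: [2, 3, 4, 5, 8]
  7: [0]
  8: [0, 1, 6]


Visit 3, push [6]
Visit 6, push [8, 5, 4, 2]
Visit 2, push []
Visit 4, push []
Visit 5, push []
Visit 8, push [1, 0]
Visit 0, push [7, 1]
Visit 1, push []
Visit 7, push []

DFS order: [3, 6, 2, 4, 5, 8, 0, 1, 7]


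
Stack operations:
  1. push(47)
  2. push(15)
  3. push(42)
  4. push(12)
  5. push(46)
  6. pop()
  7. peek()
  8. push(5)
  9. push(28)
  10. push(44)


push(47) -> [47]
push(15) -> [47, 15]
push(42) -> [47, 15, 42]
push(12) -> [47, 15, 42, 12]
push(46) -> [47, 15, 42, 12, 46]
pop()->46, [47, 15, 42, 12]
peek()->12
push(5) -> [47, 15, 42, 12, 5]
push(28) -> [47, 15, 42, 12, 5, 28]
push(44) -> [47, 15, 42, 12, 5, 28, 44]

Final stack: [47, 15, 42, 12, 5, 28, 44]


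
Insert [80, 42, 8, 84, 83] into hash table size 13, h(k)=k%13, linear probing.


Insert 80: h=2 -> slot 2
Insert 42: h=3 -> slot 3
Insert 8: h=8 -> slot 8
Insert 84: h=6 -> slot 6
Insert 83: h=5 -> slot 5

Table: [None, None, 80, 42, None, 83, 84, None, 8, None, None, None, None]


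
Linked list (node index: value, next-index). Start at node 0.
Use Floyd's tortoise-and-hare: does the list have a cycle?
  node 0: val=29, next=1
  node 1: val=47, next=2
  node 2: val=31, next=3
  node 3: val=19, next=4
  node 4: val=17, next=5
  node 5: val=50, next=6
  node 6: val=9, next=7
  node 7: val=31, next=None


Floyd's tortoise (slow, +1) and hare (fast, +2):
  init: slow=0, fast=0
  step 1: slow=1, fast=2
  step 2: slow=2, fast=4
  step 3: slow=3, fast=6
  step 4: fast 6->7->None, no cycle

Cycle: no


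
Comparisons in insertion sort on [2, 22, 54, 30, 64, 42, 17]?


Algorithm: insertion sort
Input: [2, 22, 54, 30, 64, 42, 17]
Sorted: [2, 17, 22, 30, 42, 54, 64]

14


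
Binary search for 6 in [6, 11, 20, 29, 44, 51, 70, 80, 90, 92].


Step 1: lo=0, hi=9, mid=4, val=44
Step 2: lo=0, hi=3, mid=1, val=11
Step 3: lo=0, hi=0, mid=0, val=6

Found at index 0


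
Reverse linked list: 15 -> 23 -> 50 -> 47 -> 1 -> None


Step 1: curr=15, set curr.next=prev(None) | reversed so far: 15
Step 2: curr=23, set curr.next=prev(15) | reversed so far: 23 -> 15
Step 3: curr=50, set curr.next=prev(23) | reversed so far: 50 -> 23 -> 15
Step 4: curr=47, set curr.next=prev(50) | reversed so far: 47 -> 50 -> 23 -> 15
Step 5: curr=1, set curr.next=prev(47) | reversed so far: 1 -> 47 -> 50 -> 23 -> 15

1 -> 47 -> 50 -> 23 -> 15 -> None


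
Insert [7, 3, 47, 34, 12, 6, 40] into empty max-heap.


Insert 7: [7]
Insert 3: [7, 3]
Insert 47: [47, 3, 7]
Insert 34: [47, 34, 7, 3]
Insert 12: [47, 34, 7, 3, 12]
Insert 6: [47, 34, 7, 3, 12, 6]
Insert 40: [47, 34, 40, 3, 12, 6, 7]

Final heap: [47, 34, 40, 3, 12, 6, 7]


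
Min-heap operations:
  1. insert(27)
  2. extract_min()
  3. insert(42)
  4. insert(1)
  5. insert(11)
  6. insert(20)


insert(27) -> [27]
extract_min()->27, []
insert(42) -> [42]
insert(1) -> [1, 42]
insert(11) -> [1, 42, 11]
insert(20) -> [1, 20, 11, 42]

Final heap: [1, 20, 11, 42]


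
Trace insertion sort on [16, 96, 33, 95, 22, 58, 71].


Initial: [16, 96, 33, 95, 22, 58, 71]
Insert 96: [16, 96, 33, 95, 22, 58, 71]
Insert 33: [16, 33, 96, 95, 22, 58, 71]
Insert 95: [16, 33, 95, 96, 22, 58, 71]
Insert 22: [16, 22, 33, 95, 96, 58, 71]
Insert 58: [16, 22, 33, 58, 95, 96, 71]
Insert 71: [16, 22, 33, 58, 71, 95, 96]

Sorted: [16, 22, 33, 58, 71, 95, 96]


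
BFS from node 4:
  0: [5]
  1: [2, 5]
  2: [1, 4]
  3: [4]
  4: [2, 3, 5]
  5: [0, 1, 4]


Visit 4, enqueue [2, 3, 5]
Visit 2, enqueue [1]
Visit 3, enqueue []
Visit 5, enqueue [0]
Visit 1, enqueue []
Visit 0, enqueue []

BFS order: [4, 2, 3, 5, 1, 0]


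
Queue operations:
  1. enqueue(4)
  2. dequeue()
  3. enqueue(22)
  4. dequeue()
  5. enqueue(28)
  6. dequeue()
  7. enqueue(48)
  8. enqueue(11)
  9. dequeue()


enqueue(4) -> [4]
dequeue()->4, []
enqueue(22) -> [22]
dequeue()->22, []
enqueue(28) -> [28]
dequeue()->28, []
enqueue(48) -> [48]
enqueue(11) -> [48, 11]
dequeue()->48, [11]

Final queue: [11]


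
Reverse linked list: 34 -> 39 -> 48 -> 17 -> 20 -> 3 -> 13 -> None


Step 1: curr=34, set curr.next=prev(None) | reversed so far: 34
Step 2: curr=39, set curr.next=prev(34) | reversed so far: 39 -> 34
Step 3: curr=48, set curr.next=prev(39) | reversed so far: 48 -> 39 -> 34
Step 4: curr=17, set curr.next=prev(48) | reversed so far: 17 -> 48 -> 39 -> 34
Step 5: curr=20, set curr.next=prev(17) | reversed so far: 20 -> 17 -> 48 -> 39 -> 34
Step 6: curr=3, set curr.next=prev(20) | reversed so far: 3 -> 20 -> 17 -> 48 -> 39 -> 34
Step 7: curr=13, set curr.next=prev(3) | reversed so far: 13 -> 3 -> 20 -> 17 -> 48 -> 39 -> 34

13 -> 3 -> 20 -> 17 -> 48 -> 39 -> 34 -> None


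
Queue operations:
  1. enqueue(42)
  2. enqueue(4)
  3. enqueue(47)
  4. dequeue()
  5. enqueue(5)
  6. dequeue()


enqueue(42) -> [42]
enqueue(4) -> [42, 4]
enqueue(47) -> [42, 4, 47]
dequeue()->42, [4, 47]
enqueue(5) -> [4, 47, 5]
dequeue()->4, [47, 5]

Final queue: [47, 5]


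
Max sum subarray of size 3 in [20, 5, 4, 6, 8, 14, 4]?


[0:3]: 29
[1:4]: 15
[2:5]: 18
[3:6]: 28
[4:7]: 26

Max: 29 at [0:3]


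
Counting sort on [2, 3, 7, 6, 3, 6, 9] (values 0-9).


Input: [2, 3, 7, 6, 3, 6, 9]
Counts: [0, 0, 1, 2, 0, 0, 2, 1, 0, 1]

Sorted: [2, 3, 3, 6, 6, 7, 9]


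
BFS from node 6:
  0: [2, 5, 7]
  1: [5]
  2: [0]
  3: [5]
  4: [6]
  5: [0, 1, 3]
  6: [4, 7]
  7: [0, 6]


Visit 6, enqueue [4, 7]
Visit 4, enqueue []
Visit 7, enqueue [0]
Visit 0, enqueue [2, 5]
Visit 2, enqueue []
Visit 5, enqueue [1, 3]
Visit 1, enqueue []
Visit 3, enqueue []

BFS order: [6, 4, 7, 0, 2, 5, 1, 3]


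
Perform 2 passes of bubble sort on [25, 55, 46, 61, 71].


Initial: [25, 55, 46, 61, 71]
Pass 1: [25, 46, 55, 61, 71] (1 swaps)
Pass 2: [25, 46, 55, 61, 71] (0 swaps)

After 2 passes: [25, 46, 55, 61, 71]


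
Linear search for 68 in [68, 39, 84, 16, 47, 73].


i=0: 68==68 found!

Found at 0, 1 comps


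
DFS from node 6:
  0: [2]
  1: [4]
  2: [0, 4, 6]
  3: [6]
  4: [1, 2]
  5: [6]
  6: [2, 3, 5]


Visit 6, push [5, 3, 2]
Visit 2, push [4, 0]
Visit 0, push []
Visit 4, push [1]
Visit 1, push []
Visit 3, push []
Visit 5, push []

DFS order: [6, 2, 0, 4, 1, 3, 5]


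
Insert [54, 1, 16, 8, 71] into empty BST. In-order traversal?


Insert 54: root
Insert 1: L from 54
Insert 16: L from 54 -> R from 1
Insert 8: L from 54 -> R from 1 -> L from 16
Insert 71: R from 54

In-order: [1, 8, 16, 54, 71]


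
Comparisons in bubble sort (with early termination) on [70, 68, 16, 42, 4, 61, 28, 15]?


Algorithm: bubble sort (with early termination)
Input: [70, 68, 16, 42, 4, 61, 28, 15]
Sorted: [4, 15, 16, 28, 42, 61, 68, 70]

28


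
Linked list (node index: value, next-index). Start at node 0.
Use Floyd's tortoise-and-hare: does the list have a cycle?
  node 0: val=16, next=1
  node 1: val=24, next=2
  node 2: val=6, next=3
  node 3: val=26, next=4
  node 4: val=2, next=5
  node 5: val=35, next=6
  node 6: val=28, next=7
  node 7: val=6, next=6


Floyd's tortoise (slow, +1) and hare (fast, +2):
  init: slow=0, fast=0
  step 1: slow=1, fast=2
  step 2: slow=2, fast=4
  step 3: slow=3, fast=6
  step 4: slow=4, fast=6
  step 5: slow=5, fast=6
  step 6: slow=6, fast=6
  slow == fast at node 6: cycle detected

Cycle: yes


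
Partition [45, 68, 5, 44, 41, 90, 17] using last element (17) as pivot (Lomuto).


Pivot: 17
  5 <= 17: swap -> [5, 68, 45, 44, 41, 90, 17]
Place pivot at 1: [5, 17, 45, 44, 41, 90, 68]

Partitioned: [5, 17, 45, 44, 41, 90, 68]


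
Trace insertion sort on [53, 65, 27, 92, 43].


Initial: [53, 65, 27, 92, 43]
Insert 65: [53, 65, 27, 92, 43]
Insert 27: [27, 53, 65, 92, 43]
Insert 92: [27, 53, 65, 92, 43]
Insert 43: [27, 43, 53, 65, 92]

Sorted: [27, 43, 53, 65, 92]


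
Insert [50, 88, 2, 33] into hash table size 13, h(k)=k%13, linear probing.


Insert 50: h=11 -> slot 11
Insert 88: h=10 -> slot 10
Insert 2: h=2 -> slot 2
Insert 33: h=7 -> slot 7

Table: [None, None, 2, None, None, None, None, 33, None, None, 88, 50, None]


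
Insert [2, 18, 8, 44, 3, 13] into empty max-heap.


Insert 2: [2]
Insert 18: [18, 2]
Insert 8: [18, 2, 8]
Insert 44: [44, 18, 8, 2]
Insert 3: [44, 18, 8, 2, 3]
Insert 13: [44, 18, 13, 2, 3, 8]

Final heap: [44, 18, 13, 2, 3, 8]


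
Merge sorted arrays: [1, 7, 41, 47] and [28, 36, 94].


Take 1 from A
Take 7 from A
Take 28 from B
Take 36 from B
Take 41 from A
Take 47 from A

Merged: [1, 7, 28, 36, 41, 47, 94]


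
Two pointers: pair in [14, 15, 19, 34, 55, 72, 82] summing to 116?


lo=0(14)+hi=6(82)=96
lo=1(15)+hi=6(82)=97
lo=2(19)+hi=6(82)=101
lo=3(34)+hi=6(82)=116

Yes: 34+82=116


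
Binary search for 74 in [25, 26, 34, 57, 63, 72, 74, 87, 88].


Step 1: lo=0, hi=8, mid=4, val=63
Step 2: lo=5, hi=8, mid=6, val=74

Found at index 6


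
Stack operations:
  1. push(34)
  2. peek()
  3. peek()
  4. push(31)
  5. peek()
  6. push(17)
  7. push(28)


push(34) -> [34]
peek()->34
peek()->34
push(31) -> [34, 31]
peek()->31
push(17) -> [34, 31, 17]
push(28) -> [34, 31, 17, 28]

Final stack: [34, 31, 17, 28]


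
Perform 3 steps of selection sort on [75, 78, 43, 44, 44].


Initial: [75, 78, 43, 44, 44]
Step 1: min=43 at 2
  Swap: [43, 78, 75, 44, 44]
Step 2: min=44 at 3
  Swap: [43, 44, 75, 78, 44]
Step 3: min=44 at 4
  Swap: [43, 44, 44, 78, 75]

After 3 steps: [43, 44, 44, 78, 75]


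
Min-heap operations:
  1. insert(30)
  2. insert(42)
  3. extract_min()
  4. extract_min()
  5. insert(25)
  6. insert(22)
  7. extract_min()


insert(30) -> [30]
insert(42) -> [30, 42]
extract_min()->30, [42]
extract_min()->42, []
insert(25) -> [25]
insert(22) -> [22, 25]
extract_min()->22, [25]

Final heap: [25]


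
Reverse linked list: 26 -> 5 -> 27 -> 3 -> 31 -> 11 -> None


Step 1: curr=26, set curr.next=prev(None) | reversed so far: 26
Step 2: curr=5, set curr.next=prev(26) | reversed so far: 5 -> 26
Step 3: curr=27, set curr.next=prev(5) | reversed so far: 27 -> 5 -> 26
Step 4: curr=3, set curr.next=prev(27) | reversed so far: 3 -> 27 -> 5 -> 26
Step 5: curr=31, set curr.next=prev(3) | reversed so far: 31 -> 3 -> 27 -> 5 -> 26
Step 6: curr=11, set curr.next=prev(31) | reversed so far: 11 -> 31 -> 3 -> 27 -> 5 -> 26

11 -> 31 -> 3 -> 27 -> 5 -> 26 -> None


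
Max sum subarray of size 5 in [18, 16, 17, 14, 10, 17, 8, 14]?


[0:5]: 75
[1:6]: 74
[2:7]: 66
[3:8]: 63

Max: 75 at [0:5]


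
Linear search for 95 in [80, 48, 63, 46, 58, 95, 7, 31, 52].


i=0: 80!=95
i=1: 48!=95
i=2: 63!=95
i=3: 46!=95
i=4: 58!=95
i=5: 95==95 found!

Found at 5, 6 comps


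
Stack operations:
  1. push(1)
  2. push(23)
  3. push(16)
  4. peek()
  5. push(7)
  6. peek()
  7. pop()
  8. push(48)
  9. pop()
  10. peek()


push(1) -> [1]
push(23) -> [1, 23]
push(16) -> [1, 23, 16]
peek()->16
push(7) -> [1, 23, 16, 7]
peek()->7
pop()->7, [1, 23, 16]
push(48) -> [1, 23, 16, 48]
pop()->48, [1, 23, 16]
peek()->16

Final stack: [1, 23, 16]


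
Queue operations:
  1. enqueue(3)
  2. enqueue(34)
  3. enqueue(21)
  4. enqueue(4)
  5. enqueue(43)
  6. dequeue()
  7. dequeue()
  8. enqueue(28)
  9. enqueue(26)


enqueue(3) -> [3]
enqueue(34) -> [3, 34]
enqueue(21) -> [3, 34, 21]
enqueue(4) -> [3, 34, 21, 4]
enqueue(43) -> [3, 34, 21, 4, 43]
dequeue()->3, [34, 21, 4, 43]
dequeue()->34, [21, 4, 43]
enqueue(28) -> [21, 4, 43, 28]
enqueue(26) -> [21, 4, 43, 28, 26]

Final queue: [21, 4, 43, 28, 26]


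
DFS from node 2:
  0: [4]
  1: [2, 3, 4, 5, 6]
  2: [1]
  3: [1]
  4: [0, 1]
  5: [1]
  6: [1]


Visit 2, push [1]
Visit 1, push [6, 5, 4, 3]
Visit 3, push []
Visit 4, push [0]
Visit 0, push []
Visit 5, push []
Visit 6, push []

DFS order: [2, 1, 3, 4, 0, 5, 6]


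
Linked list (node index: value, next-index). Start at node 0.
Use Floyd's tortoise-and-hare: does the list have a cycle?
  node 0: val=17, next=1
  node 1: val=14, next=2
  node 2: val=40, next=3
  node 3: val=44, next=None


Floyd's tortoise (slow, +1) and hare (fast, +2):
  init: slow=0, fast=0
  step 1: slow=1, fast=2
  step 2: fast 2->3->None, no cycle

Cycle: no


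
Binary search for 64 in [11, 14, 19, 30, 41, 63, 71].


Step 1: lo=0, hi=6, mid=3, val=30
Step 2: lo=4, hi=6, mid=5, val=63
Step 3: lo=6, hi=6, mid=6, val=71

Not found


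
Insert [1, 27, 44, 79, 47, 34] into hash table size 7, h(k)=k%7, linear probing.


Insert 1: h=1 -> slot 1
Insert 27: h=6 -> slot 6
Insert 44: h=2 -> slot 2
Insert 79: h=2, 1 probes -> slot 3
Insert 47: h=5 -> slot 5
Insert 34: h=6, 1 probes -> slot 0

Table: [34, 1, 44, 79, None, 47, 27]


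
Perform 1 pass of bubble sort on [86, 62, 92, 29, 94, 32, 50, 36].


Initial: [86, 62, 92, 29, 94, 32, 50, 36]
Pass 1: [62, 86, 29, 92, 32, 50, 36, 94] (5 swaps)

After 1 pass: [62, 86, 29, 92, 32, 50, 36, 94]


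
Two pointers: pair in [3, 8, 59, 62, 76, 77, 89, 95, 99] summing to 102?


lo=0(3)+hi=8(99)=102

Yes: 3+99=102


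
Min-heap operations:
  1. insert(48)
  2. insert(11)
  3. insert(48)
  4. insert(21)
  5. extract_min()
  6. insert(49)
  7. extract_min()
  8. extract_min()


insert(48) -> [48]
insert(11) -> [11, 48]
insert(48) -> [11, 48, 48]
insert(21) -> [11, 21, 48, 48]
extract_min()->11, [21, 48, 48]
insert(49) -> [21, 48, 48, 49]
extract_min()->21, [48, 48, 49]
extract_min()->48, [48, 49]

Final heap: [48, 49]


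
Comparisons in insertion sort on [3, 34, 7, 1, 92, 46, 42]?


Algorithm: insertion sort
Input: [3, 34, 7, 1, 92, 46, 42]
Sorted: [1, 3, 7, 34, 42, 46, 92]

12


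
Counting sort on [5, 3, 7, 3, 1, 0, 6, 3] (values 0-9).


Input: [5, 3, 7, 3, 1, 0, 6, 3]
Counts: [1, 1, 0, 3, 0, 1, 1, 1, 0, 0]

Sorted: [0, 1, 3, 3, 3, 5, 6, 7]


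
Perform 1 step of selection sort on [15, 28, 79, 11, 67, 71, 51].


Initial: [15, 28, 79, 11, 67, 71, 51]
Step 1: min=11 at 3
  Swap: [11, 28, 79, 15, 67, 71, 51]

After 1 step: [11, 28, 79, 15, 67, 71, 51]


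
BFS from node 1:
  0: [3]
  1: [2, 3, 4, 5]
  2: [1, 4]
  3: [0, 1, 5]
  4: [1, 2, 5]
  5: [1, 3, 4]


Visit 1, enqueue [2, 3, 4, 5]
Visit 2, enqueue []
Visit 3, enqueue [0]
Visit 4, enqueue []
Visit 5, enqueue []
Visit 0, enqueue []

BFS order: [1, 2, 3, 4, 5, 0]


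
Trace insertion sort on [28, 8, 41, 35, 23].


Initial: [28, 8, 41, 35, 23]
Insert 8: [8, 28, 41, 35, 23]
Insert 41: [8, 28, 41, 35, 23]
Insert 35: [8, 28, 35, 41, 23]
Insert 23: [8, 23, 28, 35, 41]

Sorted: [8, 23, 28, 35, 41]


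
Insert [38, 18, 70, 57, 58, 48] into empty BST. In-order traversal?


Insert 38: root
Insert 18: L from 38
Insert 70: R from 38
Insert 57: R from 38 -> L from 70
Insert 58: R from 38 -> L from 70 -> R from 57
Insert 48: R from 38 -> L from 70 -> L from 57

In-order: [18, 38, 48, 57, 58, 70]


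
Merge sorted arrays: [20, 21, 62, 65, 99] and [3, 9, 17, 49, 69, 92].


Take 3 from B
Take 9 from B
Take 17 from B
Take 20 from A
Take 21 from A
Take 49 from B
Take 62 from A
Take 65 from A
Take 69 from B
Take 92 from B

Merged: [3, 9, 17, 20, 21, 49, 62, 65, 69, 92, 99]


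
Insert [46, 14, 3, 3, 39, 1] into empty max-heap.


Insert 46: [46]
Insert 14: [46, 14]
Insert 3: [46, 14, 3]
Insert 3: [46, 14, 3, 3]
Insert 39: [46, 39, 3, 3, 14]
Insert 1: [46, 39, 3, 3, 14, 1]

Final heap: [46, 39, 3, 3, 14, 1]


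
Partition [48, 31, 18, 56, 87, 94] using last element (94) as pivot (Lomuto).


Pivot: 94
  48 <= 94: advance i (no swap)
  31 <= 94: advance i (no swap)
  18 <= 94: advance i (no swap)
  56 <= 94: advance i (no swap)
  87 <= 94: advance i (no swap)
Place pivot at 5: [48, 31, 18, 56, 87, 94]

Partitioned: [48, 31, 18, 56, 87, 94]


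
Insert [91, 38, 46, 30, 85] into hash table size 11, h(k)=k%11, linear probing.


Insert 91: h=3 -> slot 3
Insert 38: h=5 -> slot 5
Insert 46: h=2 -> slot 2
Insert 30: h=8 -> slot 8
Insert 85: h=8, 1 probes -> slot 9

Table: [None, None, 46, 91, None, 38, None, None, 30, 85, None]


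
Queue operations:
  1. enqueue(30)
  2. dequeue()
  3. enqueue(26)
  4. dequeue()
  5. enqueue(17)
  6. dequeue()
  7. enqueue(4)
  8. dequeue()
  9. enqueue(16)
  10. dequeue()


enqueue(30) -> [30]
dequeue()->30, []
enqueue(26) -> [26]
dequeue()->26, []
enqueue(17) -> [17]
dequeue()->17, []
enqueue(4) -> [4]
dequeue()->4, []
enqueue(16) -> [16]
dequeue()->16, []

Final queue: []


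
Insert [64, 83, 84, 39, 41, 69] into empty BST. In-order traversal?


Insert 64: root
Insert 83: R from 64
Insert 84: R from 64 -> R from 83
Insert 39: L from 64
Insert 41: L from 64 -> R from 39
Insert 69: R from 64 -> L from 83

In-order: [39, 41, 64, 69, 83, 84]


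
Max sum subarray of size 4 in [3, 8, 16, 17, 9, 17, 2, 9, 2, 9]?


[0:4]: 44
[1:5]: 50
[2:6]: 59
[3:7]: 45
[4:8]: 37
[5:9]: 30
[6:10]: 22

Max: 59 at [2:6]


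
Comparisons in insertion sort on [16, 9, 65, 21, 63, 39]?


Algorithm: insertion sort
Input: [16, 9, 65, 21, 63, 39]
Sorted: [9, 16, 21, 39, 63, 65]

9


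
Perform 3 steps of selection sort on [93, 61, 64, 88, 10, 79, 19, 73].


Initial: [93, 61, 64, 88, 10, 79, 19, 73]
Step 1: min=10 at 4
  Swap: [10, 61, 64, 88, 93, 79, 19, 73]
Step 2: min=19 at 6
  Swap: [10, 19, 64, 88, 93, 79, 61, 73]
Step 3: min=61 at 6
  Swap: [10, 19, 61, 88, 93, 79, 64, 73]

After 3 steps: [10, 19, 61, 88, 93, 79, 64, 73]


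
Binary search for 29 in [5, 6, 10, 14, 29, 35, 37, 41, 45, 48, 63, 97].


Step 1: lo=0, hi=11, mid=5, val=35
Step 2: lo=0, hi=4, mid=2, val=10
Step 3: lo=3, hi=4, mid=3, val=14
Step 4: lo=4, hi=4, mid=4, val=29

Found at index 4


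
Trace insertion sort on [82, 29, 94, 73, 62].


Initial: [82, 29, 94, 73, 62]
Insert 29: [29, 82, 94, 73, 62]
Insert 94: [29, 82, 94, 73, 62]
Insert 73: [29, 73, 82, 94, 62]
Insert 62: [29, 62, 73, 82, 94]

Sorted: [29, 62, 73, 82, 94]


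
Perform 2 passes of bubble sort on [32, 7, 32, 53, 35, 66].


Initial: [32, 7, 32, 53, 35, 66]
Pass 1: [7, 32, 32, 35, 53, 66] (2 swaps)
Pass 2: [7, 32, 32, 35, 53, 66] (0 swaps)

After 2 passes: [7, 32, 32, 35, 53, 66]


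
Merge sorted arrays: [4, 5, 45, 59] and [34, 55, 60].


Take 4 from A
Take 5 from A
Take 34 from B
Take 45 from A
Take 55 from B
Take 59 from A

Merged: [4, 5, 34, 45, 55, 59, 60]


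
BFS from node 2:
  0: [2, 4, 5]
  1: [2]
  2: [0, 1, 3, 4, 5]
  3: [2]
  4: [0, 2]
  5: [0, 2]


Visit 2, enqueue [0, 1, 3, 4, 5]
Visit 0, enqueue []
Visit 1, enqueue []
Visit 3, enqueue []
Visit 4, enqueue []
Visit 5, enqueue []

BFS order: [2, 0, 1, 3, 4, 5]


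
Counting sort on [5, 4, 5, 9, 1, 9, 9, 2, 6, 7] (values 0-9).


Input: [5, 4, 5, 9, 1, 9, 9, 2, 6, 7]
Counts: [0, 1, 1, 0, 1, 2, 1, 1, 0, 3]

Sorted: [1, 2, 4, 5, 5, 6, 7, 9, 9, 9]


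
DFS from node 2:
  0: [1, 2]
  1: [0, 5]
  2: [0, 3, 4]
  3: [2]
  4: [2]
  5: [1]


Visit 2, push [4, 3, 0]
Visit 0, push [1]
Visit 1, push [5]
Visit 5, push []
Visit 3, push []
Visit 4, push []

DFS order: [2, 0, 1, 5, 3, 4]


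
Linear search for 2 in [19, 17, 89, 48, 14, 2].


i=0: 19!=2
i=1: 17!=2
i=2: 89!=2
i=3: 48!=2
i=4: 14!=2
i=5: 2==2 found!

Found at 5, 6 comps


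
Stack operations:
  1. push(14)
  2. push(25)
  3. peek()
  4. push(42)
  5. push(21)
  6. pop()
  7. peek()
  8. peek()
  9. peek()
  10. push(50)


push(14) -> [14]
push(25) -> [14, 25]
peek()->25
push(42) -> [14, 25, 42]
push(21) -> [14, 25, 42, 21]
pop()->21, [14, 25, 42]
peek()->42
peek()->42
peek()->42
push(50) -> [14, 25, 42, 50]

Final stack: [14, 25, 42, 50]


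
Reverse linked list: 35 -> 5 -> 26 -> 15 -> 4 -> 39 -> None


Step 1: curr=35, set curr.next=prev(None) | reversed so far: 35
Step 2: curr=5, set curr.next=prev(35) | reversed so far: 5 -> 35
Step 3: curr=26, set curr.next=prev(5) | reversed so far: 26 -> 5 -> 35
Step 4: curr=15, set curr.next=prev(26) | reversed so far: 15 -> 26 -> 5 -> 35
Step 5: curr=4, set curr.next=prev(15) | reversed so far: 4 -> 15 -> 26 -> 5 -> 35
Step 6: curr=39, set curr.next=prev(4) | reversed so far: 39 -> 4 -> 15 -> 26 -> 5 -> 35

39 -> 4 -> 15 -> 26 -> 5 -> 35 -> None


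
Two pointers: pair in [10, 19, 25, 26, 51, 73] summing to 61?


lo=0(10)+hi=5(73)=83
lo=0(10)+hi=4(51)=61

Yes: 10+51=61


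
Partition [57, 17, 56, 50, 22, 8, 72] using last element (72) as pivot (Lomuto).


Pivot: 72
  57 <= 72: advance i (no swap)
  17 <= 72: advance i (no swap)
  56 <= 72: advance i (no swap)
  50 <= 72: advance i (no swap)
  22 <= 72: advance i (no swap)
  8 <= 72: advance i (no swap)
Place pivot at 6: [57, 17, 56, 50, 22, 8, 72]

Partitioned: [57, 17, 56, 50, 22, 8, 72]


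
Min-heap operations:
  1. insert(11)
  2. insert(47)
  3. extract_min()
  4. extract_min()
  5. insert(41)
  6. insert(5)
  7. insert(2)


insert(11) -> [11]
insert(47) -> [11, 47]
extract_min()->11, [47]
extract_min()->47, []
insert(41) -> [41]
insert(5) -> [5, 41]
insert(2) -> [2, 41, 5]

Final heap: [2, 41, 5]
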